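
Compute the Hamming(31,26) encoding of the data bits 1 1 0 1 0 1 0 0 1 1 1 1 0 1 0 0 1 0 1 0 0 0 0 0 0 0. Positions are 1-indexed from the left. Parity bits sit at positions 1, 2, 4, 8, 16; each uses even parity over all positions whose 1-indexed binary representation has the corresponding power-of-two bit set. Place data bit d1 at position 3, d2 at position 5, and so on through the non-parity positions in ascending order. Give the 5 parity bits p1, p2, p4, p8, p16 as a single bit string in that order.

11010

Place data bits at non-power-of-two positions: b3=1, b5=1, b6=0, b7=1, b9=0, b10=1, b11=0, b12=0, b13=1, b14=1, b15=1, b17=1, b18=0, b19=1, b20=0, b21=0, b22=1, b23=0, b24=1, b25=0, b26=0, b27=0, b28=0, b29=0, b30=0, b31=0.
p1 = XOR of data positions {3,5,7,9,11,13,15,17,19,21,23,25,27,29,31} = 1⊕1⊕1⊕0⊕0⊕1⊕1⊕1⊕1⊕0⊕0⊕0⊕0⊕0⊕0 = 1
p2 = XOR of data positions {3,6,7,10,11,14,15,18,19,22,23,26,27,30,31} = 1⊕0⊕1⊕1⊕0⊕1⊕1⊕0⊕1⊕1⊕0⊕0⊕0⊕0⊕0 = 1
p4 = XOR of data positions {5,6,7,12,13,14,15,20,21,22,23,28,29,30,31} = 1⊕0⊕1⊕0⊕1⊕1⊕1⊕0⊕0⊕1⊕0⊕0⊕0⊕0⊕0 = 0
p8 = XOR of data positions {9,10,11,12,13,14,15,24,25,26,27,28,29,30,31} = 0⊕1⊕0⊕0⊕1⊕1⊕1⊕1⊕0⊕0⊕0⊕0⊕0⊕0⊕0 = 1
p16 = XOR of data positions {17,18,19,20,21,22,23,24,25,26,27,28,29,30,31} = 1⊕0⊕1⊕0⊕0⊕1⊕0⊕1⊕0⊕0⊕0⊕0⊕0⊕0⊕0 = 0
Parity bits p1,p2,p4,p8,p16 = 11010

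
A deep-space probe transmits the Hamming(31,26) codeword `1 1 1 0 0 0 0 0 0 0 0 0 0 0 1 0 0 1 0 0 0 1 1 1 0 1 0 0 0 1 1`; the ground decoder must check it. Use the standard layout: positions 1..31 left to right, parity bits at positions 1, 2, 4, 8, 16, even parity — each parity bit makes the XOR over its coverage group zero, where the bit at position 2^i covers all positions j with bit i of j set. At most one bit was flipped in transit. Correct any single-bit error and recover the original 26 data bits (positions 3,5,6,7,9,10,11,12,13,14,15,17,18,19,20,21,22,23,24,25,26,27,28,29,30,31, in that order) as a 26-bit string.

10000000001010001110100010

s1: b1⊕b3⊕b5⊕b7⊕b9⊕b11⊕b13⊕b15⊕b17⊕b19⊕b21⊕b23⊕b25⊕b27⊕b29⊕b31 = 1⊕1⊕0⊕0⊕0⊕0⊕0⊕1⊕0⊕0⊕0⊕1⊕0⊕0⊕0⊕1 = 1
s2: b2⊕b3⊕b6⊕b7⊕b10⊕b11⊕b14⊕b15⊕b18⊕b19⊕b22⊕b23⊕b26⊕b27⊕b30⊕b31 = 1⊕1⊕0⊕0⊕0⊕0⊕0⊕1⊕1⊕0⊕1⊕1⊕1⊕0⊕1⊕1 = 1
s4: b4⊕b5⊕b6⊕b7⊕b12⊕b13⊕b14⊕b15⊕b20⊕b21⊕b22⊕b23⊕b28⊕b29⊕b30⊕b31 = 0⊕0⊕0⊕0⊕0⊕0⊕0⊕1⊕0⊕0⊕1⊕1⊕0⊕0⊕1⊕1 = 1
s8: b8⊕b9⊕b10⊕b11⊕b12⊕b13⊕b14⊕b15⊕b24⊕b25⊕b26⊕b27⊕b28⊕b29⊕b30⊕b31 = 0⊕0⊕0⊕0⊕0⊕0⊕0⊕1⊕1⊕0⊕1⊕0⊕0⊕0⊕1⊕1 = 1
s16: b16⊕b17⊕b18⊕b19⊕b20⊕b21⊕b22⊕b23⊕b24⊕b25⊕b26⊕b27⊕b28⊕b29⊕b30⊕b31 = 0⊕0⊕1⊕0⊕0⊕0⊕1⊕1⊕1⊕0⊕1⊕0⊕0⊕0⊕1⊕1 = 1
Syndrome (s16...s1) = 11111 → position 31.
Flip bit 31: corrected codeword = 1110000000000010010001110100010
Data bits at positions 3,5,6,7,9,10,11,12,13,14,15,17,18,19,20,21,22,23,24,25,26,27,28,29,30,31: 10000000001010001110100010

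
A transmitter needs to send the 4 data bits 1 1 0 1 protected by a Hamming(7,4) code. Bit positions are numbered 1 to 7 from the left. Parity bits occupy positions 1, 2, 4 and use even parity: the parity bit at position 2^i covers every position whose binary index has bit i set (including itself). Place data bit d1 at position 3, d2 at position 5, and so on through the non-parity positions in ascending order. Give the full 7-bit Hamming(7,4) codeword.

Place data bits at non-power-of-two positions: b3=1, b5=1, b6=0, b7=1.
p1 = XOR of data positions {3,5,7} = 1⊕1⊕1 = 1
p2 = XOR of data positions {3,6,7} = 1⊕0⊕1 = 0
p4 = XOR of data positions {5,6,7} = 1⊕0⊕1 = 0
Codeword b1..b7 = 1010101

1010101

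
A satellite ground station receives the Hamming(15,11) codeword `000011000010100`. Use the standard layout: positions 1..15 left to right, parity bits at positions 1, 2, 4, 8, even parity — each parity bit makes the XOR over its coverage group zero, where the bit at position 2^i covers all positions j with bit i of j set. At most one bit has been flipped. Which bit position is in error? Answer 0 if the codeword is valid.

s1: b1⊕b3⊕b5⊕b7⊕b9⊕b11⊕b13⊕b15 = 0⊕0⊕1⊕0⊕0⊕1⊕1⊕0 = 1
s2: b2⊕b3⊕b6⊕b7⊕b10⊕b11⊕b14⊕b15 = 0⊕0⊕1⊕0⊕0⊕1⊕0⊕0 = 0
s4: b4⊕b5⊕b6⊕b7⊕b12⊕b13⊕b14⊕b15 = 0⊕1⊕1⊕0⊕0⊕1⊕0⊕0 = 1
s8: b8⊕b9⊕b10⊕b11⊕b12⊕b13⊕b14⊕b15 = 0⊕0⊕0⊕1⊕0⊕1⊕0⊕0 = 0
Syndrome (s8...s1) = 0101 → position 5.

5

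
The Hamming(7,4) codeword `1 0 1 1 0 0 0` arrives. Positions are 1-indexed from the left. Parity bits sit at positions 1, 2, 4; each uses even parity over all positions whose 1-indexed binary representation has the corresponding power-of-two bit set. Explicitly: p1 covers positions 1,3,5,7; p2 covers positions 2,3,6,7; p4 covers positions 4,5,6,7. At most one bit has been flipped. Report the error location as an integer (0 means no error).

s1: b1⊕b3⊕b5⊕b7 = 1⊕1⊕0⊕0 = 0
s2: b2⊕b3⊕b6⊕b7 = 0⊕1⊕0⊕0 = 1
s4: b4⊕b5⊕b6⊕b7 = 1⊕0⊕0⊕0 = 1
Syndrome (s4...s1) = 110 → position 6.

6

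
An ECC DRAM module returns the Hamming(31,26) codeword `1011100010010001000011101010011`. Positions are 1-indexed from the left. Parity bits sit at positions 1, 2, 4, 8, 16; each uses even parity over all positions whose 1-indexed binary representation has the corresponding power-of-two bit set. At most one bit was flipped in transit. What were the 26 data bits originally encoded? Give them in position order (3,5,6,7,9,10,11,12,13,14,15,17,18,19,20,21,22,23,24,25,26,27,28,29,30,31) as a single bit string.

s1: b1⊕b3⊕b5⊕b7⊕b9⊕b11⊕b13⊕b15⊕b17⊕b19⊕b21⊕b23⊕b25⊕b27⊕b29⊕b31 = 1⊕1⊕1⊕0⊕1⊕0⊕0⊕0⊕0⊕0⊕1⊕1⊕1⊕1⊕0⊕1 = 1
s2: b2⊕b3⊕b6⊕b7⊕b10⊕b11⊕b14⊕b15⊕b18⊕b19⊕b22⊕b23⊕b26⊕b27⊕b30⊕b31 = 0⊕1⊕0⊕0⊕0⊕0⊕0⊕0⊕0⊕0⊕1⊕1⊕0⊕1⊕1⊕1 = 0
s4: b4⊕b5⊕b6⊕b7⊕b12⊕b13⊕b14⊕b15⊕b20⊕b21⊕b22⊕b23⊕b28⊕b29⊕b30⊕b31 = 1⊕1⊕0⊕0⊕1⊕0⊕0⊕0⊕0⊕1⊕1⊕1⊕0⊕0⊕1⊕1 = 0
s8: b8⊕b9⊕b10⊕b11⊕b12⊕b13⊕b14⊕b15⊕b24⊕b25⊕b26⊕b27⊕b28⊕b29⊕b30⊕b31 = 0⊕1⊕0⊕0⊕1⊕0⊕0⊕0⊕0⊕1⊕0⊕1⊕0⊕0⊕1⊕1 = 0
s16: b16⊕b17⊕b18⊕b19⊕b20⊕b21⊕b22⊕b23⊕b24⊕b25⊕b26⊕b27⊕b28⊕b29⊕b30⊕b31 = 1⊕0⊕0⊕0⊕0⊕1⊕1⊕1⊕0⊕1⊕0⊕1⊕0⊕0⊕1⊕1 = 0
Syndrome (s16...s1) = 00001 → position 1.
Flip bit 1: corrected codeword = 0011100010010001000011101010011
Data bits at positions 3,5,6,7,9,10,11,12,13,14,15,17,18,19,20,21,22,23,24,25,26,27,28,29,30,31: 11001001000000011101010011

11001001000000011101010011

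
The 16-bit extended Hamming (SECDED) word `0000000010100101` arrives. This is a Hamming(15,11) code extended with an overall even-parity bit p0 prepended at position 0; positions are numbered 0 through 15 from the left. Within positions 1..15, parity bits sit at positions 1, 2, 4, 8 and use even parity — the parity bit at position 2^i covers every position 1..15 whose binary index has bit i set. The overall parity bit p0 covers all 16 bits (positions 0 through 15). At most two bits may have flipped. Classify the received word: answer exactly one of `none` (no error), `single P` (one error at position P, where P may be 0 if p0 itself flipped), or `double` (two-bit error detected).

s1: b1⊕b3⊕b5⊕b7⊕b9⊕b11⊕b13⊕b15 = 0⊕0⊕0⊕0⊕0⊕0⊕1⊕1 = 0
s2: b2⊕b3⊕b6⊕b7⊕b10⊕b11⊕b14⊕b15 = 0⊕0⊕0⊕0⊕1⊕0⊕0⊕1 = 0
s4: b4⊕b5⊕b6⊕b7⊕b12⊕b13⊕b14⊕b15 = 0⊕0⊕0⊕0⊕0⊕1⊕0⊕1 = 0
s8: b8⊕b9⊕b10⊕b11⊕b12⊕b13⊕b14⊕b15 = 1⊕0⊕1⊕0⊕0⊕1⊕0⊕1 = 0
Syndrome (s8...s1) = 0000 → position 0 (no error).
Overall parity (XOR of all 16 bits, including p0): 0⊕0⊕0⊕0⊕0⊕0⊕0⊕0⊕1⊕0⊕1⊕0⊕0⊕1⊕0⊕1 = 0
Overall=0, syndrome position=0 → no error.

none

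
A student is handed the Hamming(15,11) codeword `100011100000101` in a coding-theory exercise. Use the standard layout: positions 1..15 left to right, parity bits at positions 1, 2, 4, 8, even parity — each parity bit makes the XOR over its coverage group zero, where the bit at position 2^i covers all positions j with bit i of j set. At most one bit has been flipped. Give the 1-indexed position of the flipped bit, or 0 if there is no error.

7

s1: b1⊕b3⊕b5⊕b7⊕b9⊕b11⊕b13⊕b15 = 1⊕0⊕1⊕1⊕0⊕0⊕1⊕1 = 1
s2: b2⊕b3⊕b6⊕b7⊕b10⊕b11⊕b14⊕b15 = 0⊕0⊕1⊕1⊕0⊕0⊕0⊕1 = 1
s4: b4⊕b5⊕b6⊕b7⊕b12⊕b13⊕b14⊕b15 = 0⊕1⊕1⊕1⊕0⊕1⊕0⊕1 = 1
s8: b8⊕b9⊕b10⊕b11⊕b12⊕b13⊕b14⊕b15 = 0⊕0⊕0⊕0⊕0⊕1⊕0⊕1 = 0
Syndrome (s8...s1) = 0111 → position 7.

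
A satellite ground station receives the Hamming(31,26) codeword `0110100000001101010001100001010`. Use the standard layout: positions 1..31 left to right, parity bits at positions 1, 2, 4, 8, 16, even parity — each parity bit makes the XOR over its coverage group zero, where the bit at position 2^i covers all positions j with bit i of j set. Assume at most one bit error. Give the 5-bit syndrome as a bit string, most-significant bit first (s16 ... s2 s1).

s1: b1⊕b3⊕b5⊕b7⊕b9⊕b11⊕b13⊕b15⊕b17⊕b19⊕b21⊕b23⊕b25⊕b27⊕b29⊕b31 = 0⊕1⊕1⊕0⊕0⊕0⊕1⊕0⊕0⊕0⊕0⊕1⊕0⊕0⊕0⊕0 = 0
s2: b2⊕b3⊕b6⊕b7⊕b10⊕b11⊕b14⊕b15⊕b18⊕b19⊕b22⊕b23⊕b26⊕b27⊕b30⊕b31 = 1⊕1⊕0⊕0⊕0⊕0⊕1⊕0⊕1⊕0⊕1⊕1⊕0⊕0⊕1⊕0 = 1
s4: b4⊕b5⊕b6⊕b7⊕b12⊕b13⊕b14⊕b15⊕b20⊕b21⊕b22⊕b23⊕b28⊕b29⊕b30⊕b31 = 0⊕1⊕0⊕0⊕0⊕1⊕1⊕0⊕0⊕0⊕1⊕1⊕1⊕0⊕1⊕0 = 1
s8: b8⊕b9⊕b10⊕b11⊕b12⊕b13⊕b14⊕b15⊕b24⊕b25⊕b26⊕b27⊕b28⊕b29⊕b30⊕b31 = 0⊕0⊕0⊕0⊕0⊕1⊕1⊕0⊕0⊕0⊕0⊕0⊕1⊕0⊕1⊕0 = 0
s16: b16⊕b17⊕b18⊕b19⊕b20⊕b21⊕b22⊕b23⊕b24⊕b25⊕b26⊕b27⊕b28⊕b29⊕b30⊕b31 = 1⊕0⊕1⊕0⊕0⊕0⊕1⊕1⊕0⊕0⊕0⊕0⊕1⊕0⊕1⊕0 = 0
Syndrome (s16...s1) = 00110 → position 6.

00110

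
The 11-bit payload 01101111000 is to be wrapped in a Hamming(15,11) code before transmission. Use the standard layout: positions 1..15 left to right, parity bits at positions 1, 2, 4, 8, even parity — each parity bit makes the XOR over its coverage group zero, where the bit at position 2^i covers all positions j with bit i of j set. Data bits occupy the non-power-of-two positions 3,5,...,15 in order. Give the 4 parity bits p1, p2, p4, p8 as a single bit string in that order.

1110

Place data bits at non-power-of-two positions: b3=0, b5=1, b6=1, b7=0, b9=1, b10=1, b11=1, b12=1, b13=0, b14=0, b15=0.
p1 = XOR of data positions {3,5,7,9,11,13,15} = 0⊕1⊕0⊕1⊕1⊕0⊕0 = 1
p2 = XOR of data positions {3,6,7,10,11,14,15} = 0⊕1⊕0⊕1⊕1⊕0⊕0 = 1
p4 = XOR of data positions {5,6,7,12,13,14,15} = 1⊕1⊕0⊕1⊕0⊕0⊕0 = 1
p8 = XOR of data positions {9,10,11,12,13,14,15} = 1⊕1⊕1⊕1⊕0⊕0⊕0 = 0
Parity bits p1,p2,p4,p8 = 1110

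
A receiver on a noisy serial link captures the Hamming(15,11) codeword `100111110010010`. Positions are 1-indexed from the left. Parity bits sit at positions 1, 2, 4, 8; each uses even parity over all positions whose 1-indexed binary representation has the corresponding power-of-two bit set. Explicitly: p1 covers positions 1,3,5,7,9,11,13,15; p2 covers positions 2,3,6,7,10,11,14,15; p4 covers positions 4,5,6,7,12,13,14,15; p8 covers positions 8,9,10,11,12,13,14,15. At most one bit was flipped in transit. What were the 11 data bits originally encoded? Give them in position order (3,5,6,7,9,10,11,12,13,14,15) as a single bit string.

s1: b1⊕b3⊕b5⊕b7⊕b9⊕b11⊕b13⊕b15 = 1⊕0⊕1⊕1⊕0⊕1⊕0⊕0 = 0
s2: b2⊕b3⊕b6⊕b7⊕b10⊕b11⊕b14⊕b15 = 0⊕0⊕1⊕1⊕0⊕1⊕1⊕0 = 0
s4: b4⊕b5⊕b6⊕b7⊕b12⊕b13⊕b14⊕b15 = 1⊕1⊕1⊕1⊕0⊕0⊕1⊕0 = 1
s8: b8⊕b9⊕b10⊕b11⊕b12⊕b13⊕b14⊕b15 = 1⊕0⊕0⊕1⊕0⊕0⊕1⊕0 = 1
Syndrome (s8...s1) = 1100 → position 12.
Flip bit 12: corrected codeword = 100111110011010
Data bits at positions 3,5,6,7,9,10,11,12,13,14,15: 01110011010

01110011010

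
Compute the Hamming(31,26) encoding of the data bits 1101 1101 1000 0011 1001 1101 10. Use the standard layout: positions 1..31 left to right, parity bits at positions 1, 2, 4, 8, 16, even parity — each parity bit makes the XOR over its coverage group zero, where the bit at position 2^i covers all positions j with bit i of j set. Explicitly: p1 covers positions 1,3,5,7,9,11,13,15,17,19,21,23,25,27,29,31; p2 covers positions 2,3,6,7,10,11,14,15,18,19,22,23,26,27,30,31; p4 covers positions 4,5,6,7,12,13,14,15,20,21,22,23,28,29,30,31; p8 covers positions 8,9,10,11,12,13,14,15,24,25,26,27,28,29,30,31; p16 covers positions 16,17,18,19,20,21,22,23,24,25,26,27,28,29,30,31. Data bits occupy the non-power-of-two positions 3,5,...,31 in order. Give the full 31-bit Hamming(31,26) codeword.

Place data bits at non-power-of-two positions: b3=1, b5=1, b6=0, b7=1, b9=1, b10=1, b11=0, b12=1, b13=1, b14=0, b15=0, b17=0, b18=0, b19=0, b20=1, b21=1, b22=1, b23=0, b24=0, b25=1, b26=1, b27=1, b28=0, b29=1, b30=1, b31=0.
p1 = XOR of data positions {3,5,7,9,11,13,15,17,19,21,23,25,27,29,31} = 1⊕1⊕1⊕1⊕0⊕1⊕0⊕0⊕0⊕1⊕0⊕1⊕1⊕1⊕0 = 1
p2 = XOR of data positions {3,6,7,10,11,14,15,18,19,22,23,26,27,30,31} = 1⊕0⊕1⊕1⊕0⊕0⊕0⊕0⊕0⊕1⊕0⊕1⊕1⊕1⊕0 = 1
p4 = XOR of data positions {5,6,7,12,13,14,15,20,21,22,23,28,29,30,31} = 1⊕0⊕1⊕1⊕1⊕0⊕0⊕1⊕1⊕1⊕0⊕0⊕1⊕1⊕0 = 1
p8 = XOR of data positions {9,10,11,12,13,14,15,24,25,26,27,28,29,30,31} = 1⊕1⊕0⊕1⊕1⊕0⊕0⊕0⊕1⊕1⊕1⊕0⊕1⊕1⊕0 = 1
p16 = XOR of data positions {17,18,19,20,21,22,23,24,25,26,27,28,29,30,31} = 0⊕0⊕0⊕1⊕1⊕1⊕0⊕0⊕1⊕1⊕1⊕0⊕1⊕1⊕0 = 0
Codeword b1..b31 = 1111101111011000000111001110110

1111101111011000000111001110110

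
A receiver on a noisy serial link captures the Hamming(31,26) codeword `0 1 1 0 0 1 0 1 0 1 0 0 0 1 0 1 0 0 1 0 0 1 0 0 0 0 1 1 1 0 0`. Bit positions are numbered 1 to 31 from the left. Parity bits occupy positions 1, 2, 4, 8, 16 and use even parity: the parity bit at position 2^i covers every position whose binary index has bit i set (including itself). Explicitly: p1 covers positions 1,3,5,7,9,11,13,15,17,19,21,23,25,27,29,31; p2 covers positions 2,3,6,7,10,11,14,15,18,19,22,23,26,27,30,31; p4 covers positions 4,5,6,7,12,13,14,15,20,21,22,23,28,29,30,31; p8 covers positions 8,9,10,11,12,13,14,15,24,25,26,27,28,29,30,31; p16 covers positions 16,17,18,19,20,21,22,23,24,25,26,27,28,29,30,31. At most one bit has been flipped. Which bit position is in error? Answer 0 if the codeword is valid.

4

s1: b1⊕b3⊕b5⊕b7⊕b9⊕b11⊕b13⊕b15⊕b17⊕b19⊕b21⊕b23⊕b25⊕b27⊕b29⊕b31 = 0⊕1⊕0⊕0⊕0⊕0⊕0⊕0⊕0⊕1⊕0⊕0⊕0⊕1⊕1⊕0 = 0
s2: b2⊕b3⊕b6⊕b7⊕b10⊕b11⊕b14⊕b15⊕b18⊕b19⊕b22⊕b23⊕b26⊕b27⊕b30⊕b31 = 1⊕1⊕1⊕0⊕1⊕0⊕1⊕0⊕0⊕1⊕1⊕0⊕0⊕1⊕0⊕0 = 0
s4: b4⊕b5⊕b6⊕b7⊕b12⊕b13⊕b14⊕b15⊕b20⊕b21⊕b22⊕b23⊕b28⊕b29⊕b30⊕b31 = 0⊕0⊕1⊕0⊕0⊕0⊕1⊕0⊕0⊕0⊕1⊕0⊕1⊕1⊕0⊕0 = 1
s8: b8⊕b9⊕b10⊕b11⊕b12⊕b13⊕b14⊕b15⊕b24⊕b25⊕b26⊕b27⊕b28⊕b29⊕b30⊕b31 = 1⊕0⊕1⊕0⊕0⊕0⊕1⊕0⊕0⊕0⊕0⊕1⊕1⊕1⊕0⊕0 = 0
s16: b16⊕b17⊕b18⊕b19⊕b20⊕b21⊕b22⊕b23⊕b24⊕b25⊕b26⊕b27⊕b28⊕b29⊕b30⊕b31 = 1⊕0⊕0⊕1⊕0⊕0⊕1⊕0⊕0⊕0⊕0⊕1⊕1⊕1⊕0⊕0 = 0
Syndrome (s16...s1) = 00100 → position 4.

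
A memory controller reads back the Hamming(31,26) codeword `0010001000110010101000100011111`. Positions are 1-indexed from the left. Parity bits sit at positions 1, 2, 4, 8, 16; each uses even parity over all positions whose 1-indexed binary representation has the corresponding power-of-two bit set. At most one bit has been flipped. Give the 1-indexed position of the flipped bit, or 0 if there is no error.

2

s1: b1⊕b3⊕b5⊕b7⊕b9⊕b11⊕b13⊕b15⊕b17⊕b19⊕b21⊕b23⊕b25⊕b27⊕b29⊕b31 = 0⊕1⊕0⊕1⊕0⊕1⊕0⊕1⊕1⊕1⊕0⊕1⊕0⊕1⊕1⊕1 = 0
s2: b2⊕b3⊕b6⊕b7⊕b10⊕b11⊕b14⊕b15⊕b18⊕b19⊕b22⊕b23⊕b26⊕b27⊕b30⊕b31 = 0⊕1⊕0⊕1⊕0⊕1⊕0⊕1⊕0⊕1⊕0⊕1⊕0⊕1⊕1⊕1 = 1
s4: b4⊕b5⊕b6⊕b7⊕b12⊕b13⊕b14⊕b15⊕b20⊕b21⊕b22⊕b23⊕b28⊕b29⊕b30⊕b31 = 0⊕0⊕0⊕1⊕1⊕0⊕0⊕1⊕0⊕0⊕0⊕1⊕1⊕1⊕1⊕1 = 0
s8: b8⊕b9⊕b10⊕b11⊕b12⊕b13⊕b14⊕b15⊕b24⊕b25⊕b26⊕b27⊕b28⊕b29⊕b30⊕b31 = 0⊕0⊕0⊕1⊕1⊕0⊕0⊕1⊕0⊕0⊕0⊕1⊕1⊕1⊕1⊕1 = 0
s16: b16⊕b17⊕b18⊕b19⊕b20⊕b21⊕b22⊕b23⊕b24⊕b25⊕b26⊕b27⊕b28⊕b29⊕b30⊕b31 = 0⊕1⊕0⊕1⊕0⊕0⊕0⊕1⊕0⊕0⊕0⊕1⊕1⊕1⊕1⊕1 = 0
Syndrome (s16...s1) = 00010 → position 2.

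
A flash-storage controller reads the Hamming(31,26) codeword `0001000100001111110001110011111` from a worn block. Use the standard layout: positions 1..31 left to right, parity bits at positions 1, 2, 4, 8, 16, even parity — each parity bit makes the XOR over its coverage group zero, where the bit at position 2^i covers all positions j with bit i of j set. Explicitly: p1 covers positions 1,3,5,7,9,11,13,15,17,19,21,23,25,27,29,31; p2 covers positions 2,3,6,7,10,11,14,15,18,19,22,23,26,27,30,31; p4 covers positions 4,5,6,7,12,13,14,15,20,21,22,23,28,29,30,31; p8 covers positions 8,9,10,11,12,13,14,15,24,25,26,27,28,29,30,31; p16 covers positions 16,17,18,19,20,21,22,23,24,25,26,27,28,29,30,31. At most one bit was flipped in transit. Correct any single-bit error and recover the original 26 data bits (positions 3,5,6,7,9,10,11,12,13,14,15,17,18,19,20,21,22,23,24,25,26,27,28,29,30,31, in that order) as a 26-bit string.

00000000111010001110011111

s1: b1⊕b3⊕b5⊕b7⊕b9⊕b11⊕b13⊕b15⊕b17⊕b19⊕b21⊕b23⊕b25⊕b27⊕b29⊕b31 = 0⊕0⊕0⊕0⊕0⊕0⊕1⊕1⊕1⊕0⊕0⊕1⊕0⊕1⊕1⊕1 = 1
s2: b2⊕b3⊕b6⊕b7⊕b10⊕b11⊕b14⊕b15⊕b18⊕b19⊕b22⊕b23⊕b26⊕b27⊕b30⊕b31 = 0⊕0⊕0⊕0⊕0⊕0⊕1⊕1⊕1⊕0⊕1⊕1⊕0⊕1⊕1⊕1 = 0
s4: b4⊕b5⊕b6⊕b7⊕b12⊕b13⊕b14⊕b15⊕b20⊕b21⊕b22⊕b23⊕b28⊕b29⊕b30⊕b31 = 1⊕0⊕0⊕0⊕0⊕1⊕1⊕1⊕0⊕0⊕1⊕1⊕1⊕1⊕1⊕1 = 0
s8: b8⊕b9⊕b10⊕b11⊕b12⊕b13⊕b14⊕b15⊕b24⊕b25⊕b26⊕b27⊕b28⊕b29⊕b30⊕b31 = 1⊕0⊕0⊕0⊕0⊕1⊕1⊕1⊕1⊕0⊕0⊕1⊕1⊕1⊕1⊕1 = 0
s16: b16⊕b17⊕b18⊕b19⊕b20⊕b21⊕b22⊕b23⊕b24⊕b25⊕b26⊕b27⊕b28⊕b29⊕b30⊕b31 = 1⊕1⊕1⊕0⊕0⊕0⊕1⊕1⊕1⊕0⊕0⊕1⊕1⊕1⊕1⊕1 = 1
Syndrome (s16...s1) = 10001 → position 17.
Flip bit 17: corrected codeword = 0001000100001111010001110011111
Data bits at positions 3,5,6,7,9,10,11,12,13,14,15,17,18,19,20,21,22,23,24,25,26,27,28,29,30,31: 00000000111010001110011111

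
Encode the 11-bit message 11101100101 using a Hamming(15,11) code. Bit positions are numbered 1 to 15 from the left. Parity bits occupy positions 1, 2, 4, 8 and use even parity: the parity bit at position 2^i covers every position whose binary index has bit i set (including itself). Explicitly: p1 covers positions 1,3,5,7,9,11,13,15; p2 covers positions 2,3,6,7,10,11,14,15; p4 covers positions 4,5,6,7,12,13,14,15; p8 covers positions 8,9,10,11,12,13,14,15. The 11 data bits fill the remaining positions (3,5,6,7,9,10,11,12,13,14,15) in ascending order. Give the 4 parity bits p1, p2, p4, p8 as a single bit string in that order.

1000

Place data bits at non-power-of-two positions: b3=1, b5=1, b6=1, b7=0, b9=1, b10=1, b11=0, b12=0, b13=1, b14=0, b15=1.
p1 = XOR of data positions {3,5,7,9,11,13,15} = 1⊕1⊕0⊕1⊕0⊕1⊕1 = 1
p2 = XOR of data positions {3,6,7,10,11,14,15} = 1⊕1⊕0⊕1⊕0⊕0⊕1 = 0
p4 = XOR of data positions {5,6,7,12,13,14,15} = 1⊕1⊕0⊕0⊕1⊕0⊕1 = 0
p8 = XOR of data positions {9,10,11,12,13,14,15} = 1⊕1⊕0⊕0⊕1⊕0⊕1 = 0
Parity bits p1,p2,p4,p8 = 1000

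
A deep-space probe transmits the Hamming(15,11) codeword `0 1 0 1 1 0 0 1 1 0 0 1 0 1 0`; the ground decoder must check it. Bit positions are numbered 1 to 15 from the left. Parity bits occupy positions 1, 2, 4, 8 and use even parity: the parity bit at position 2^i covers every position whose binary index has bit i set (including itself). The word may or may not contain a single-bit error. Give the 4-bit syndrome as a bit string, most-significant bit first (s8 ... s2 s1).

s1: b1⊕b3⊕b5⊕b7⊕b9⊕b11⊕b13⊕b15 = 0⊕0⊕1⊕0⊕1⊕0⊕0⊕0 = 0
s2: b2⊕b3⊕b6⊕b7⊕b10⊕b11⊕b14⊕b15 = 1⊕0⊕0⊕0⊕0⊕0⊕1⊕0 = 0
s4: b4⊕b5⊕b6⊕b7⊕b12⊕b13⊕b14⊕b15 = 1⊕1⊕0⊕0⊕1⊕0⊕1⊕0 = 0
s8: b8⊕b9⊕b10⊕b11⊕b12⊕b13⊕b14⊕b15 = 1⊕1⊕0⊕0⊕1⊕0⊕1⊕0 = 0
Syndrome (s8...s1) = 0000 → position 0 (no error).

0000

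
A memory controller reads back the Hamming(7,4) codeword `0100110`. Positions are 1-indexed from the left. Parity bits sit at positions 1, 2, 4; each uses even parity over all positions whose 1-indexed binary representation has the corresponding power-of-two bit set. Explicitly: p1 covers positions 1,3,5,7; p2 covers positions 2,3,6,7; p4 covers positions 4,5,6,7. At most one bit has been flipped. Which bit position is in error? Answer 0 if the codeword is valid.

s1: b1⊕b3⊕b5⊕b7 = 0⊕0⊕1⊕0 = 1
s2: b2⊕b3⊕b6⊕b7 = 1⊕0⊕1⊕0 = 0
s4: b4⊕b5⊕b6⊕b7 = 0⊕1⊕1⊕0 = 0
Syndrome (s4...s1) = 001 → position 1.

1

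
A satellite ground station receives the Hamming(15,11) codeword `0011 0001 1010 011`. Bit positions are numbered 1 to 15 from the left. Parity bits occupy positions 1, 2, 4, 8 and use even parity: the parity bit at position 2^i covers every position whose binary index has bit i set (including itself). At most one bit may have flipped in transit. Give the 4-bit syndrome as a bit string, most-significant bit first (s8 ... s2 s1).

s1: b1⊕b3⊕b5⊕b7⊕b9⊕b11⊕b13⊕b15 = 0⊕1⊕0⊕0⊕1⊕1⊕0⊕1 = 0
s2: b2⊕b3⊕b6⊕b7⊕b10⊕b11⊕b14⊕b15 = 0⊕1⊕0⊕0⊕0⊕1⊕1⊕1 = 0
s4: b4⊕b5⊕b6⊕b7⊕b12⊕b13⊕b14⊕b15 = 1⊕0⊕0⊕0⊕0⊕0⊕1⊕1 = 1
s8: b8⊕b9⊕b10⊕b11⊕b12⊕b13⊕b14⊕b15 = 1⊕1⊕0⊕1⊕0⊕0⊕1⊕1 = 1
Syndrome (s8...s1) = 1100 → position 12.

1100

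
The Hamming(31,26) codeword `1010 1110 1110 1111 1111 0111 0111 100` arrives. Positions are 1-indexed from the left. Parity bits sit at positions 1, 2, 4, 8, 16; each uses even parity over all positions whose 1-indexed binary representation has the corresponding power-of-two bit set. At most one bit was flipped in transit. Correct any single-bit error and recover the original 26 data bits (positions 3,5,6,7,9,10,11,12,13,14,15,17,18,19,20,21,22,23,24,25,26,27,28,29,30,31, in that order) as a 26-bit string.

s1: b1⊕b3⊕b5⊕b7⊕b9⊕b11⊕b13⊕b15⊕b17⊕b19⊕b21⊕b23⊕b25⊕b27⊕b29⊕b31 = 1⊕1⊕1⊕1⊕1⊕1⊕1⊕1⊕1⊕1⊕0⊕1⊕0⊕1⊕1⊕0 = 1
s2: b2⊕b3⊕b6⊕b7⊕b10⊕b11⊕b14⊕b15⊕b18⊕b19⊕b22⊕b23⊕b26⊕b27⊕b30⊕b31 = 0⊕1⊕1⊕1⊕1⊕1⊕1⊕1⊕1⊕1⊕1⊕1⊕1⊕1⊕0⊕0 = 1
s4: b4⊕b5⊕b6⊕b7⊕b12⊕b13⊕b14⊕b15⊕b20⊕b21⊕b22⊕b23⊕b28⊕b29⊕b30⊕b31 = 0⊕1⊕1⊕1⊕0⊕1⊕1⊕1⊕1⊕0⊕1⊕1⊕1⊕1⊕0⊕0 = 1
s8: b8⊕b9⊕b10⊕b11⊕b12⊕b13⊕b14⊕b15⊕b24⊕b25⊕b26⊕b27⊕b28⊕b29⊕b30⊕b31 = 0⊕1⊕1⊕1⊕0⊕1⊕1⊕1⊕1⊕0⊕1⊕1⊕1⊕1⊕0⊕0 = 1
s16: b16⊕b17⊕b18⊕b19⊕b20⊕b21⊕b22⊕b23⊕b24⊕b25⊕b26⊕b27⊕b28⊕b29⊕b30⊕b31 = 1⊕1⊕1⊕1⊕1⊕0⊕1⊕1⊕1⊕0⊕1⊕1⊕1⊕1⊕0⊕0 = 0
Syndrome (s16...s1) = 01111 → position 15.
Flip bit 15: corrected codeword = 1010111011101101111101110111100
Data bits at positions 3,5,6,7,9,10,11,12,13,14,15,17,18,19,20,21,22,23,24,25,26,27,28,29,30,31: 11111110110111101110111100

11111110110111101110111100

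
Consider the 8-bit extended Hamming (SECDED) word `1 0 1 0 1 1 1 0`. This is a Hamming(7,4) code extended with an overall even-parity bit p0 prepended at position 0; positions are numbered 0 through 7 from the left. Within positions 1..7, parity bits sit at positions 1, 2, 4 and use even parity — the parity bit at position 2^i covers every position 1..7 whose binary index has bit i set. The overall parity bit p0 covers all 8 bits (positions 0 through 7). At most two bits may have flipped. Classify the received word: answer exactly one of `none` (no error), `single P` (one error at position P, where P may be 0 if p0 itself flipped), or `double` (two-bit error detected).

single 5

s1: b1⊕b3⊕b5⊕b7 = 0⊕0⊕1⊕0 = 1
s2: b2⊕b3⊕b6⊕b7 = 1⊕0⊕1⊕0 = 0
s4: b4⊕b5⊕b6⊕b7 = 1⊕1⊕1⊕0 = 1
Syndrome (s4...s1) = 101 → position 5.
Overall parity (XOR of all 8 bits, including p0): 1⊕0⊕1⊕0⊕1⊕1⊕1⊕0 = 1
Overall=1, syndrome position=5 → single-bit error at position 5.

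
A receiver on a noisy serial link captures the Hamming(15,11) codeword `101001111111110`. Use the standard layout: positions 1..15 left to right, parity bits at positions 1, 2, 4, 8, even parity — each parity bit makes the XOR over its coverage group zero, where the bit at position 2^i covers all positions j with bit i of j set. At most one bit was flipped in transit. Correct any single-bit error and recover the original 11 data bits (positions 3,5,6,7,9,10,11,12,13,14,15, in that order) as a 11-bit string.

10111110110

s1: b1⊕b3⊕b5⊕b7⊕b9⊕b11⊕b13⊕b15 = 1⊕1⊕0⊕1⊕1⊕1⊕1⊕0 = 0
s2: b2⊕b3⊕b6⊕b7⊕b10⊕b11⊕b14⊕b15 = 0⊕1⊕1⊕1⊕1⊕1⊕1⊕0 = 0
s4: b4⊕b5⊕b6⊕b7⊕b12⊕b13⊕b14⊕b15 = 0⊕0⊕1⊕1⊕1⊕1⊕1⊕0 = 1
s8: b8⊕b9⊕b10⊕b11⊕b12⊕b13⊕b14⊕b15 = 1⊕1⊕1⊕1⊕1⊕1⊕1⊕0 = 1
Syndrome (s8...s1) = 1100 → position 12.
Flip bit 12: corrected codeword = 101001111110110
Data bits at positions 3,5,6,7,9,10,11,12,13,14,15: 10111110110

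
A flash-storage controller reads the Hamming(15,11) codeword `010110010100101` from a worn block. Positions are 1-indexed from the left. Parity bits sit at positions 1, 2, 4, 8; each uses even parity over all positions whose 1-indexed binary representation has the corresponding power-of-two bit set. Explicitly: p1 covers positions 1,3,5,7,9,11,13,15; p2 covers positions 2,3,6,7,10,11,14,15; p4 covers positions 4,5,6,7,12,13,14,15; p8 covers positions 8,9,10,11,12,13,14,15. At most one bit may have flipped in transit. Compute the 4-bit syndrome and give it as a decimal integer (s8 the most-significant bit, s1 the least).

s1: b1⊕b3⊕b5⊕b7⊕b9⊕b11⊕b13⊕b15 = 0⊕0⊕1⊕0⊕0⊕0⊕1⊕1 = 1
s2: b2⊕b3⊕b6⊕b7⊕b10⊕b11⊕b14⊕b15 = 1⊕0⊕0⊕0⊕1⊕0⊕0⊕1 = 1
s4: b4⊕b5⊕b6⊕b7⊕b12⊕b13⊕b14⊕b15 = 1⊕1⊕0⊕0⊕0⊕1⊕0⊕1 = 0
s8: b8⊕b9⊕b10⊕b11⊕b12⊕b13⊕b14⊕b15 = 1⊕0⊕1⊕0⊕0⊕1⊕0⊕1 = 0
Syndrome (s8...s1) = 0011 → position 3.

3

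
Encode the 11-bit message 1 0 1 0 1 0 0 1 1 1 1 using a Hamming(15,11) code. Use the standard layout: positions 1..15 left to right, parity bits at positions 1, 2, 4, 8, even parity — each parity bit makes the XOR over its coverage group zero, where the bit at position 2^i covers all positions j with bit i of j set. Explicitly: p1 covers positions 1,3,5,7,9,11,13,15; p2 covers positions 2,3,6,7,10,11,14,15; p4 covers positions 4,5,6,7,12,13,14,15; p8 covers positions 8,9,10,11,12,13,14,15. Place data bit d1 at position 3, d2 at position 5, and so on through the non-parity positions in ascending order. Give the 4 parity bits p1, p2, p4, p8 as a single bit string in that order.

0011

Place data bits at non-power-of-two positions: b3=1, b5=0, b6=1, b7=0, b9=1, b10=0, b11=0, b12=1, b13=1, b14=1, b15=1.
p1 = XOR of data positions {3,5,7,9,11,13,15} = 1⊕0⊕0⊕1⊕0⊕1⊕1 = 0
p2 = XOR of data positions {3,6,7,10,11,14,15} = 1⊕1⊕0⊕0⊕0⊕1⊕1 = 0
p4 = XOR of data positions {5,6,7,12,13,14,15} = 0⊕1⊕0⊕1⊕1⊕1⊕1 = 1
p8 = XOR of data positions {9,10,11,12,13,14,15} = 1⊕0⊕0⊕1⊕1⊕1⊕1 = 1
Parity bits p1,p2,p4,p8 = 0011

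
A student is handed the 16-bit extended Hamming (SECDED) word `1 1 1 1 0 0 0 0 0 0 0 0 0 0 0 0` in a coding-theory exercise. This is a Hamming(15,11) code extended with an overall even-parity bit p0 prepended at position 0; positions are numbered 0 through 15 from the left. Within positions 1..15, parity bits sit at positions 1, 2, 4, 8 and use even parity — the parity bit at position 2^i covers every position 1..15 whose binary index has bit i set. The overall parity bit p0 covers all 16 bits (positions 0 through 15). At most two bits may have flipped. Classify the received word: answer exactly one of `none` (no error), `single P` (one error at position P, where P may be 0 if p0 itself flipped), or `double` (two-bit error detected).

none

s1: b1⊕b3⊕b5⊕b7⊕b9⊕b11⊕b13⊕b15 = 1⊕1⊕0⊕0⊕0⊕0⊕0⊕0 = 0
s2: b2⊕b3⊕b6⊕b7⊕b10⊕b11⊕b14⊕b15 = 1⊕1⊕0⊕0⊕0⊕0⊕0⊕0 = 0
s4: b4⊕b5⊕b6⊕b7⊕b12⊕b13⊕b14⊕b15 = 0⊕0⊕0⊕0⊕0⊕0⊕0⊕0 = 0
s8: b8⊕b9⊕b10⊕b11⊕b12⊕b13⊕b14⊕b15 = 0⊕0⊕0⊕0⊕0⊕0⊕0⊕0 = 0
Syndrome (s8...s1) = 0000 → position 0 (no error).
Overall parity (XOR of all 16 bits, including p0): 1⊕1⊕1⊕1⊕0⊕0⊕0⊕0⊕0⊕0⊕0⊕0⊕0⊕0⊕0⊕0 = 0
Overall=0, syndrome position=0 → no error.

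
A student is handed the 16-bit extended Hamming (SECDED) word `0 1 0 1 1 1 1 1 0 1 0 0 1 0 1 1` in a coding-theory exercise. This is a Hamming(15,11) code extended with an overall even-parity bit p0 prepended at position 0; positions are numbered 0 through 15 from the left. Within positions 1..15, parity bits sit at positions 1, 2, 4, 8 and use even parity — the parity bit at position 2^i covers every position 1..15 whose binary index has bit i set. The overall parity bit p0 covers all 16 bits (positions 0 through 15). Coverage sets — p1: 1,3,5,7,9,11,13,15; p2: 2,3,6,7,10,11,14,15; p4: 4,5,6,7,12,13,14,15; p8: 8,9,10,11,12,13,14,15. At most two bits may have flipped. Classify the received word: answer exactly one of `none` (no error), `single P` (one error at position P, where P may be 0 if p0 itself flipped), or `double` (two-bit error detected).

s1: b1⊕b3⊕b5⊕b7⊕b9⊕b11⊕b13⊕b15 = 1⊕1⊕1⊕1⊕1⊕0⊕0⊕1 = 0
s2: b2⊕b3⊕b6⊕b7⊕b10⊕b11⊕b14⊕b15 = 0⊕1⊕1⊕1⊕0⊕0⊕1⊕1 = 1
s4: b4⊕b5⊕b6⊕b7⊕b12⊕b13⊕b14⊕b15 = 1⊕1⊕1⊕1⊕1⊕0⊕1⊕1 = 1
s8: b8⊕b9⊕b10⊕b11⊕b12⊕b13⊕b14⊕b15 = 0⊕1⊕0⊕0⊕1⊕0⊕1⊕1 = 0
Syndrome (s8...s1) = 0110 → position 6.
Overall parity (XOR of all 16 bits, including p0): 0⊕1⊕0⊕1⊕1⊕1⊕1⊕1⊕0⊕1⊕0⊕0⊕1⊕0⊕1⊕1 = 0
Overall=0, syndrome position=6 → double-bit error detected (uncorrectable).

double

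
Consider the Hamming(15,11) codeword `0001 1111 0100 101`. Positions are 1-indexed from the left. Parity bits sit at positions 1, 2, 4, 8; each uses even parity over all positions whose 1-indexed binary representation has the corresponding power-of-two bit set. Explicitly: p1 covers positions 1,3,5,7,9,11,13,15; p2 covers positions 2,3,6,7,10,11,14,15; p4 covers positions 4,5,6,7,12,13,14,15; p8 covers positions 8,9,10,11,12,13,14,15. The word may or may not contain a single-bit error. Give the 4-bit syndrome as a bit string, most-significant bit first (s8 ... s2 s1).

0000

s1: b1⊕b3⊕b5⊕b7⊕b9⊕b11⊕b13⊕b15 = 0⊕0⊕1⊕1⊕0⊕0⊕1⊕1 = 0
s2: b2⊕b3⊕b6⊕b7⊕b10⊕b11⊕b14⊕b15 = 0⊕0⊕1⊕1⊕1⊕0⊕0⊕1 = 0
s4: b4⊕b5⊕b6⊕b7⊕b12⊕b13⊕b14⊕b15 = 1⊕1⊕1⊕1⊕0⊕1⊕0⊕1 = 0
s8: b8⊕b9⊕b10⊕b11⊕b12⊕b13⊕b14⊕b15 = 1⊕0⊕1⊕0⊕0⊕1⊕0⊕1 = 0
Syndrome (s8...s1) = 0000 → position 0 (no error).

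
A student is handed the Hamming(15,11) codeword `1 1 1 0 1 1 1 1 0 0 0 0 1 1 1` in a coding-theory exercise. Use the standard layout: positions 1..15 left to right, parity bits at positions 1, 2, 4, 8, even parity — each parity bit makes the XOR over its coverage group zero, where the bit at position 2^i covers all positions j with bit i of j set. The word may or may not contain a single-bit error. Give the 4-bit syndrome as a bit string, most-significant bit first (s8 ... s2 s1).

0000

s1: b1⊕b3⊕b5⊕b7⊕b9⊕b11⊕b13⊕b15 = 1⊕1⊕1⊕1⊕0⊕0⊕1⊕1 = 0
s2: b2⊕b3⊕b6⊕b7⊕b10⊕b11⊕b14⊕b15 = 1⊕1⊕1⊕1⊕0⊕0⊕1⊕1 = 0
s4: b4⊕b5⊕b6⊕b7⊕b12⊕b13⊕b14⊕b15 = 0⊕1⊕1⊕1⊕0⊕1⊕1⊕1 = 0
s8: b8⊕b9⊕b10⊕b11⊕b12⊕b13⊕b14⊕b15 = 1⊕0⊕0⊕0⊕0⊕1⊕1⊕1 = 0
Syndrome (s8...s1) = 0000 → position 0 (no error).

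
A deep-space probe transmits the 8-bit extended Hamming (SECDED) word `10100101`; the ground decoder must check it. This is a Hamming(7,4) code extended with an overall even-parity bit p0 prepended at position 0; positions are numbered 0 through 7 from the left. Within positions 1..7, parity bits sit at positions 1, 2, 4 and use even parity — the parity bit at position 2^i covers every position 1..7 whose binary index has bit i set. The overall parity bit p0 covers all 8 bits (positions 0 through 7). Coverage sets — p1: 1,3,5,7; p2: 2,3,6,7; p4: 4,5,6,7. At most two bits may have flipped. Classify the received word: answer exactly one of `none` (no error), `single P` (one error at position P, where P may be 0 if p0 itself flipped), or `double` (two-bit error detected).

none

s1: b1⊕b3⊕b5⊕b7 = 0⊕0⊕1⊕1 = 0
s2: b2⊕b3⊕b6⊕b7 = 1⊕0⊕0⊕1 = 0
s4: b4⊕b5⊕b6⊕b7 = 0⊕1⊕0⊕1 = 0
Syndrome (s4...s1) = 000 → position 0 (no error).
Overall parity (XOR of all 8 bits, including p0): 1⊕0⊕1⊕0⊕0⊕1⊕0⊕1 = 0
Overall=0, syndrome position=0 → no error.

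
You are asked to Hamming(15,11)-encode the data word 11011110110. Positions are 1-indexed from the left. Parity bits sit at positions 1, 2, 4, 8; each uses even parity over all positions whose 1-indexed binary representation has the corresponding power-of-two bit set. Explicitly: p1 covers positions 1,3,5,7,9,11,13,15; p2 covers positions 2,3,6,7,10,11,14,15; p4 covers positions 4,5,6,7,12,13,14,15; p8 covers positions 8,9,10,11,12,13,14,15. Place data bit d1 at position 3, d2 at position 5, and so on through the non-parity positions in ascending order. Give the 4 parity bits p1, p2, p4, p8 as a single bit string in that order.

0101

Place data bits at non-power-of-two positions: b3=1, b5=1, b6=0, b7=1, b9=1, b10=1, b11=1, b12=0, b13=1, b14=1, b15=0.
p1 = XOR of data positions {3,5,7,9,11,13,15} = 1⊕1⊕1⊕1⊕1⊕1⊕0 = 0
p2 = XOR of data positions {3,6,7,10,11,14,15} = 1⊕0⊕1⊕1⊕1⊕1⊕0 = 1
p4 = XOR of data positions {5,6,7,12,13,14,15} = 1⊕0⊕1⊕0⊕1⊕1⊕0 = 0
p8 = XOR of data positions {9,10,11,12,13,14,15} = 1⊕1⊕1⊕0⊕1⊕1⊕0 = 1
Parity bits p1,p2,p4,p8 = 0101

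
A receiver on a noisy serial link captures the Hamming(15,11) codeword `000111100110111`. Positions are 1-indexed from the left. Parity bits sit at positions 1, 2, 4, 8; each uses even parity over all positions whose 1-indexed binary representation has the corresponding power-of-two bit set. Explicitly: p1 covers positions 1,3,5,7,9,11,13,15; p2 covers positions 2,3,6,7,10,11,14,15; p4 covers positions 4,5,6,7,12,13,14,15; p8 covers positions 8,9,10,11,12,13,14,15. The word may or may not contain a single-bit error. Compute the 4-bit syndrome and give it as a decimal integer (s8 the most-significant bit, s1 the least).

s1: b1⊕b3⊕b5⊕b7⊕b9⊕b11⊕b13⊕b15 = 0⊕0⊕1⊕1⊕0⊕1⊕1⊕1 = 1
s2: b2⊕b3⊕b6⊕b7⊕b10⊕b11⊕b14⊕b15 = 0⊕0⊕1⊕1⊕1⊕1⊕1⊕1 = 0
s4: b4⊕b5⊕b6⊕b7⊕b12⊕b13⊕b14⊕b15 = 1⊕1⊕1⊕1⊕0⊕1⊕1⊕1 = 1
s8: b8⊕b9⊕b10⊕b11⊕b12⊕b13⊕b14⊕b15 = 0⊕0⊕1⊕1⊕0⊕1⊕1⊕1 = 1
Syndrome (s8...s1) = 1101 → position 13.

13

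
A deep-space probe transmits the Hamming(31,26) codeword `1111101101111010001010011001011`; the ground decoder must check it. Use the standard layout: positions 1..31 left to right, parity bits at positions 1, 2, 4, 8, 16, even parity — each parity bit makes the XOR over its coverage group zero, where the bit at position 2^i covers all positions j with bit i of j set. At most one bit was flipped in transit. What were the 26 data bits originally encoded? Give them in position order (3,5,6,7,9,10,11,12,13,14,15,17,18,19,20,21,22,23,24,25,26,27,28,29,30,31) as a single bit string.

11010111101001010011011011

s1: b1⊕b3⊕b5⊕b7⊕b9⊕b11⊕b13⊕b15⊕b17⊕b19⊕b21⊕b23⊕b25⊕b27⊕b29⊕b31 = 1⊕1⊕1⊕1⊕0⊕1⊕1⊕1⊕0⊕1⊕1⊕0⊕1⊕0⊕0⊕1 = 1
s2: b2⊕b3⊕b6⊕b7⊕b10⊕b11⊕b14⊕b15⊕b18⊕b19⊕b22⊕b23⊕b26⊕b27⊕b30⊕b31 = 1⊕1⊕0⊕1⊕1⊕1⊕0⊕1⊕0⊕1⊕0⊕0⊕0⊕0⊕1⊕1 = 1
s4: b4⊕b5⊕b6⊕b7⊕b12⊕b13⊕b14⊕b15⊕b20⊕b21⊕b22⊕b23⊕b28⊕b29⊕b30⊕b31 = 1⊕1⊕0⊕1⊕1⊕1⊕0⊕1⊕0⊕1⊕0⊕0⊕1⊕0⊕1⊕1 = 0
s8: b8⊕b9⊕b10⊕b11⊕b12⊕b13⊕b14⊕b15⊕b24⊕b25⊕b26⊕b27⊕b28⊕b29⊕b30⊕b31 = 1⊕0⊕1⊕1⊕1⊕1⊕0⊕1⊕1⊕1⊕0⊕0⊕1⊕0⊕1⊕1 = 1
s16: b16⊕b17⊕b18⊕b19⊕b20⊕b21⊕b22⊕b23⊕b24⊕b25⊕b26⊕b27⊕b28⊕b29⊕b30⊕b31 = 0⊕0⊕0⊕1⊕0⊕1⊕0⊕0⊕1⊕1⊕0⊕0⊕1⊕0⊕1⊕1 = 1
Syndrome (s16...s1) = 11011 → position 27.
Flip bit 27: corrected codeword = 1111101101111010001010011011011
Data bits at positions 3,5,6,7,9,10,11,12,13,14,15,17,18,19,20,21,22,23,24,25,26,27,28,29,30,31: 11010111101001010011011011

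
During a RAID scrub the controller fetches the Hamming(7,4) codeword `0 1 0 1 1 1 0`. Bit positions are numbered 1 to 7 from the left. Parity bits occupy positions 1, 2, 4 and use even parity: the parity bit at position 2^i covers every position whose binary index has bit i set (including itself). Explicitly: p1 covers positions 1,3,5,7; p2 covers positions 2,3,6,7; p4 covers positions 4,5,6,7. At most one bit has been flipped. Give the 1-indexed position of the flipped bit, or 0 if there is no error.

s1: b1⊕b3⊕b5⊕b7 = 0⊕0⊕1⊕0 = 1
s2: b2⊕b3⊕b6⊕b7 = 1⊕0⊕1⊕0 = 0
s4: b4⊕b5⊕b6⊕b7 = 1⊕1⊕1⊕0 = 1
Syndrome (s4...s1) = 101 → position 5.

5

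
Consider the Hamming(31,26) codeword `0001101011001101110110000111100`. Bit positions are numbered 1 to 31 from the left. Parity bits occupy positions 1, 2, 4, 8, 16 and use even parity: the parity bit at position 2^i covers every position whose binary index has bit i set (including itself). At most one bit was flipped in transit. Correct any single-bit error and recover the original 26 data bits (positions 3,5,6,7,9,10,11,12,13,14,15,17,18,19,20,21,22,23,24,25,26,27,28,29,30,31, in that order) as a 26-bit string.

01011100110110010000111100

s1: b1⊕b3⊕b5⊕b7⊕b9⊕b11⊕b13⊕b15⊕b17⊕b19⊕b21⊕b23⊕b25⊕b27⊕b29⊕b31 = 0⊕0⊕1⊕1⊕1⊕0⊕1⊕0⊕1⊕0⊕1⊕0⊕0⊕1⊕1⊕0 = 0
s2: b2⊕b3⊕b6⊕b7⊕b10⊕b11⊕b14⊕b15⊕b18⊕b19⊕b22⊕b23⊕b26⊕b27⊕b30⊕b31 = 0⊕0⊕0⊕1⊕1⊕0⊕1⊕0⊕1⊕0⊕0⊕0⊕1⊕1⊕0⊕0 = 0
s4: b4⊕b5⊕b6⊕b7⊕b12⊕b13⊕b14⊕b15⊕b20⊕b21⊕b22⊕b23⊕b28⊕b29⊕b30⊕b31 = 1⊕1⊕0⊕1⊕0⊕1⊕1⊕0⊕1⊕1⊕0⊕0⊕1⊕1⊕0⊕0 = 1
s8: b8⊕b9⊕b10⊕b11⊕b12⊕b13⊕b14⊕b15⊕b24⊕b25⊕b26⊕b27⊕b28⊕b29⊕b30⊕b31 = 0⊕1⊕1⊕0⊕0⊕1⊕1⊕0⊕0⊕0⊕1⊕1⊕1⊕1⊕0⊕0 = 0
s16: b16⊕b17⊕b18⊕b19⊕b20⊕b21⊕b22⊕b23⊕b24⊕b25⊕b26⊕b27⊕b28⊕b29⊕b30⊕b31 = 1⊕1⊕1⊕0⊕1⊕1⊕0⊕0⊕0⊕0⊕1⊕1⊕1⊕1⊕0⊕0 = 1
Syndrome (s16...s1) = 10100 → position 20.
Flip bit 20: corrected codeword = 0001101011001101110010000111100
Data bits at positions 3,5,6,7,9,10,11,12,13,14,15,17,18,19,20,21,22,23,24,25,26,27,28,29,30,31: 01011100110110010000111100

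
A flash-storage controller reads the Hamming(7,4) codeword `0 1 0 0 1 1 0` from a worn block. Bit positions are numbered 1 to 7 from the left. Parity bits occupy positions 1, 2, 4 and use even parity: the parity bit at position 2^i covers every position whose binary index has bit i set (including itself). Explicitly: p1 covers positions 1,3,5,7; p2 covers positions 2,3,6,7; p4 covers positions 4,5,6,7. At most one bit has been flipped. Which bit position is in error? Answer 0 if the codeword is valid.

1

s1: b1⊕b3⊕b5⊕b7 = 0⊕0⊕1⊕0 = 1
s2: b2⊕b3⊕b6⊕b7 = 1⊕0⊕1⊕0 = 0
s4: b4⊕b5⊕b6⊕b7 = 0⊕1⊕1⊕0 = 0
Syndrome (s4...s1) = 001 → position 1.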